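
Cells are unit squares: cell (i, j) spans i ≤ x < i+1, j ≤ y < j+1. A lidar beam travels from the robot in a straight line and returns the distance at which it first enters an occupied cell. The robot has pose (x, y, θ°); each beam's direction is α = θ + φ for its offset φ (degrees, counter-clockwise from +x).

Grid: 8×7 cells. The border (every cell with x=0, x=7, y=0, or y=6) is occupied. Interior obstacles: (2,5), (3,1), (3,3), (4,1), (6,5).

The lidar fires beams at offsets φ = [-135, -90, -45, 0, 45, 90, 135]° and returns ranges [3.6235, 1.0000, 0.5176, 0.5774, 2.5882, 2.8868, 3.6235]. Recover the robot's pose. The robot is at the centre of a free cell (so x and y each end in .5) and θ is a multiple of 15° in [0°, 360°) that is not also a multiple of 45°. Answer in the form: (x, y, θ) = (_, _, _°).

(x, y, θ) = (4.5, 2.5, 300°)

The pose lattice has 25·16 = 400 candidates. Test each by forward raycasting.
  (1.5, 4.5, 195°): beam 1 = 1.0000 ≠ 3.6235 ✗
  (6.5, 2.5, 165°): beam 1 = 0.5774 ≠ 3.6235 ✗
  (1.5, 4.5, 15°): beam 1 = 1.0000 ≠ 3.6235 ✗
  …
  (4.5, 2.5, 300°): r_1=3.6235, r_2=1.0000, r_3=0.5176, r_4=0.5774, r_5=2.5882, r_6=2.8868, r_7=3.6235 — all match ✓
Only this pose fits every beam.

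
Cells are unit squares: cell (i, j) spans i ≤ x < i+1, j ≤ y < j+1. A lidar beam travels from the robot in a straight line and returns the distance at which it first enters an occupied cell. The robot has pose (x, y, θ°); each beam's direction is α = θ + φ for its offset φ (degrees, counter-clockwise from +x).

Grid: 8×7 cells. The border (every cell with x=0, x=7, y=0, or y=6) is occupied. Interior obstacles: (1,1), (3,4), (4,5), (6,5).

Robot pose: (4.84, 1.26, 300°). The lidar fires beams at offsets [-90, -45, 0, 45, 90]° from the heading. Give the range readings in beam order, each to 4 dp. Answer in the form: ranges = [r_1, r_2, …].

beam 1: φ=-90°, α=210°
  d=(-0.8660,-0.5000)  start (4,1)  tX=0.9699 tY=0.5200  stride 1/|dx|=1.1547 1/|dy|=2.0000
    cross y-line → (4,0), t=0.5200 (wall)
  → r_1 = 0.5200
beam 2: φ=-45°, α=255°
  d=(-0.2588,-0.9659)  start (4,1)  tX=3.2455 tY=0.2692  stride 1/|dx|=3.8637 1/|dy|=1.0353
    cross y-line → (4,0), t=0.2692 (wall)
  → r_2 = 0.2692
beam 3: φ=0°, α=300°
  d=(0.5000,-0.8660)  start (4,1)  tX=0.3200 tY=0.3002  stride 1/|dx|=2.0000 1/|dy|=1.1547
    cross y-line → (4,0), t=0.3002 (wall)
  → r_3 = 0.3002
beam 4: φ=45°, α=345°
  d=(0.9659,-0.2588)  start (4,1)  tX=0.1656 tY=1.0046  stride 1/|dx|=1.0353 1/|dy|=3.8637
    cross x-line → (5,1), t=0.1656
    cross y-line → (5,0), t=1.0046 (wall)
  → r_4 = 1.0046
beam 5: φ=90°, α=30°
  d=(0.8660,0.5000)  start (4,1)  tX=0.1848 tY=1.4800  stride 1/|dx|=1.1547 1/|dy|=2.0000
    cross x-line → (5,1), t=0.1848
    cross x-line → (6,1), t=1.3395
    cross y-line → (6,2), t=1.4800
    cross x-line → (7,2), t=2.4942 (wall)
  → r_5 = 2.4942

ranges = [0.5200, 0.2692, 0.3002, 1.0046, 2.4942]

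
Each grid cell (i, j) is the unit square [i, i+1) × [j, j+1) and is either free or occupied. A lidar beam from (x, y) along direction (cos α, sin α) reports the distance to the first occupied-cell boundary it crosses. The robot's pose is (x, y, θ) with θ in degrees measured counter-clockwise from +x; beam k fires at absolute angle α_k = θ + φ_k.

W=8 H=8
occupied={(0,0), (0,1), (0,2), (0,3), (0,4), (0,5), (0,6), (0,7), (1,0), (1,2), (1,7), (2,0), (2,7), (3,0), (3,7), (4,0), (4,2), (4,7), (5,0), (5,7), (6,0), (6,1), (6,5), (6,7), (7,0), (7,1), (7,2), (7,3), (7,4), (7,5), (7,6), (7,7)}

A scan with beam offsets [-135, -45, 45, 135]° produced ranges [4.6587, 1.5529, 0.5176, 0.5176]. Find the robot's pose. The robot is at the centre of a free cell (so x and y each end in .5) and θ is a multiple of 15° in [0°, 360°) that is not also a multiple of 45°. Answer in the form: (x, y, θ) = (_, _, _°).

(x, y, θ) = (6.5, 2.5, 240°)

The pose lattice has 32·16 = 512 candidates. Test each by forward raycasting.
  (6.5, 3.5, 300°): beam 1 = 5.6940 ≠ 4.6587 ✗
  (2.5, 3.5, 60°): beam 1 = 2.5882 ≠ 4.6587 ✗
  (5.5, 4.5, 105°): beam 1 = 1.7321 ≠ 4.6587 ✗
  (1.5, 3.5, 75°): beam 1 = 0.5774 ≠ 4.6587 ✗
  …
  (6.5, 2.5, 240°): r_1=4.6587, r_2=1.5529, r_3=0.5176, r_4=0.5176 — all match ✓
Only this pose fits every beam.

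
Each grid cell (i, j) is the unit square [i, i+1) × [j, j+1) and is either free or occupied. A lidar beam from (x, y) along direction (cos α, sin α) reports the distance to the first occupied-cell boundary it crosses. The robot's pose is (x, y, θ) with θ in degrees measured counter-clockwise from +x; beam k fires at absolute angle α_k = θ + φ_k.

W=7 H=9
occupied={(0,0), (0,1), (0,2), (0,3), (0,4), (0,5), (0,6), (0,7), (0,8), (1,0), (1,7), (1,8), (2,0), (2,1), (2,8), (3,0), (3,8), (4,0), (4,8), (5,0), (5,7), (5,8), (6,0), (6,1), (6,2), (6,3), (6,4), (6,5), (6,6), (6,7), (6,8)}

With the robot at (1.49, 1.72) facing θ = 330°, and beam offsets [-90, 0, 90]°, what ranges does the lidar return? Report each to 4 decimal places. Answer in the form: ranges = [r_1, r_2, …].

ranges = [0.8314, 0.5889, 7.0200]

beam 1: φ=-90°, α=240°
  cosα=-0.5000 sinα=-0.8660 | (1,1) | tMaxX 0.9800 tMaxY 0.8314 | tΔX 2.0000 tΔY 1.1547
    t=0.8314 [y] (1,0) — stop
  → r_1 = 0.8314
beam 2: φ=0°, α=330°
  cosα=0.8660 sinα=-0.5000 | (1,1) | tMaxX 0.5889 tMaxY 1.4400 | tΔX 1.1547 tΔY 2.0000
    t=0.5889 [x] (2,1) — stop
  → r_2 = 0.5889
beam 3: φ=90°, α=60°
  cosα=0.5000 sinα=0.8660 | (1,1) | tMaxX 1.0200 tMaxY 0.3233 | tΔX 2.0000 tΔY 1.1547
    t=0.3233 [y] (1,2)
    t=1.0200 [x] (2,2)
    t=1.4780 [y] (2,3)
    t=2.6327 [y] (2,4)
    t=3.0200 [x] (3,4)
    t=3.7874 [y] (3,5)
    t=4.9421 [y] (3,6)
    t=5.0200 [x] (4,6)
    t=6.0968 [y] (4,7)
    t=7.0200 [x] (5,7) — stop
  → r_3 = 7.0200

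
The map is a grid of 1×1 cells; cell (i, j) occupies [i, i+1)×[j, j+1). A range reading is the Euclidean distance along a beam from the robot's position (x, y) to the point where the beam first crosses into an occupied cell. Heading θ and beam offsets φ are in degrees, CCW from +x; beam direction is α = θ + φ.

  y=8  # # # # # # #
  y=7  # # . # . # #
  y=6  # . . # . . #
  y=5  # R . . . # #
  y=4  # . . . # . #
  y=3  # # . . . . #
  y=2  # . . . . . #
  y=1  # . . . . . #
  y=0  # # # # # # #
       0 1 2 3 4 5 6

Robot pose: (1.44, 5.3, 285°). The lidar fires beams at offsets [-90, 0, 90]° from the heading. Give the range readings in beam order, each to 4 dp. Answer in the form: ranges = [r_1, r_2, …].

beam 1: φ=-90°, α=195°
  cosα=-0.9659 sinα=-0.2588 | (1,5) | tMaxX 0.4555 tMaxY 1.1591 | tΔX 1.0353 tΔY 3.8637
    t=0.4555 [x] (0,5) — stop
  → r_1 = 0.4555
beam 2: φ=0°, α=285°
  cosα=0.2588 sinα=-0.9659 | (1,5) | tMaxX 2.1637 tMaxY 0.3106 | tΔX 3.8637 tΔY 1.0353
    t=0.3106 [y] (1,4)
    t=1.3459 [y] (1,3) — stop
  → r_2 = 1.3459
beam 3: φ=90°, α=15°
  cosα=0.9659 sinα=0.2588 | (1,5) | tMaxX 0.5798 tMaxY 2.7046 | tΔX 1.0353 tΔY 3.8637
    t=0.5798 [x] (2,5)
    t=1.6150 [x] (3,5)
    t=2.6503 [x] (4,5)
    t=2.7046 [y] (4,6)
    t=3.6856 [x] (5,6)
    t=4.7209 [x] (6,6) — stop
  → r_3 = 4.7209

ranges = [0.4555, 1.3459, 4.7209]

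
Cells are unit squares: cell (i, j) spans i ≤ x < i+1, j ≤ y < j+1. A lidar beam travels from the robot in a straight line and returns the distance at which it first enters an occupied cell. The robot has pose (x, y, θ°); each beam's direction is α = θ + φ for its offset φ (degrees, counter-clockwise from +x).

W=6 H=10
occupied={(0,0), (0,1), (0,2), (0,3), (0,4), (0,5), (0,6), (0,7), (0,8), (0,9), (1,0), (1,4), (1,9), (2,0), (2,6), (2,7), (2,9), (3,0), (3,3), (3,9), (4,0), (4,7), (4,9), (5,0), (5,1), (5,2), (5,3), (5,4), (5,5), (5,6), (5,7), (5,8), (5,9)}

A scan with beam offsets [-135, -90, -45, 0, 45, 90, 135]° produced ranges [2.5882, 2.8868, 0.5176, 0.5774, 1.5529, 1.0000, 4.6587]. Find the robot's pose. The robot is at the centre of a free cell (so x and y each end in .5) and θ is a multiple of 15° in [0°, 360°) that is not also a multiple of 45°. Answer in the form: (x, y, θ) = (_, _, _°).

(x, y, θ) = (2.5, 5.5, 120°)

The pose lattice has 27·16 = 432 candidates. Test each by forward raycasting.
  (1.5, 2.5, 255°): beam 1 = 1.0000 ≠ 2.5882 ✗
  (1.5, 3.5, 30°): beam 1 = 1.9319 ≠ 2.5882 ✗
  (3.5, 8.5, 30°): beam 1 = 1.9319 ≠ 2.5882 ✗
  (4.5, 4.5, 345°): beam 1 = 1.0000 ≠ 2.5882 ✗
  …
  (2.5, 5.5, 120°): r_1=2.5882, r_2=2.8868, r_3=0.5176, r_4=0.5774, r_5=1.5529, r_6=1.0000, r_7=4.6587 — all match ✓
Only this pose fits every beam.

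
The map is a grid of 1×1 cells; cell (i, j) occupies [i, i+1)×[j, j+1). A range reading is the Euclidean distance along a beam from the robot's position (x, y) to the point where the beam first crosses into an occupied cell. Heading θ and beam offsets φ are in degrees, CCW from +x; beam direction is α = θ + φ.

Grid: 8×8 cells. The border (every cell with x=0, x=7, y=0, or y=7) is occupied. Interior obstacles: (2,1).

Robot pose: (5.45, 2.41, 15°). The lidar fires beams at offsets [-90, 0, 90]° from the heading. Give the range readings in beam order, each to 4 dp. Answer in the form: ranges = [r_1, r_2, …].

ranges = [1.4597, 1.6047, 4.7519]

beam 1: φ=-90°, α=285°
  dir = (cos 285°, sin 285°) = (0.2588, -0.9659); from cell (5,2)
  next x-line at t=2.1250, next y-line at t=0.4245; Δt_x=3.8637, Δt_y=1.0353
    y: enter (5,1) at t=0.4245
    y: enter (5,0) at t=1.4597 ← occupied
  → r_1 = 1.4597
beam 2: φ=0°, α=15°
  dir = (cos 15°, sin 15°) = (0.9659, 0.2588); from cell (5,2)
  next x-line at t=0.5694, next y-line at t=2.2796; Δt_x=1.0353, Δt_y=3.8637
    x: enter (6,2) at t=0.5694
    x: enter (7,2) at t=1.6047 ← occupied
  → r_2 = 1.6047
beam 3: φ=90°, α=105°
  dir = (cos 105°, sin 105°) = (-0.2588, 0.9659); from cell (5,2)
  next x-line at t=1.7387, next y-line at t=0.6108; Δt_x=3.8637, Δt_y=1.0353
    y: enter (5,3) at t=0.6108
    y: enter (5,4) at t=1.6461
    x: enter (4,4) at t=1.7387
    y: enter (4,5) at t=2.6814
    y: enter (4,6) at t=3.7166
    y: enter (4,7) at t=4.7519 ← occupied
  → r_3 = 4.7519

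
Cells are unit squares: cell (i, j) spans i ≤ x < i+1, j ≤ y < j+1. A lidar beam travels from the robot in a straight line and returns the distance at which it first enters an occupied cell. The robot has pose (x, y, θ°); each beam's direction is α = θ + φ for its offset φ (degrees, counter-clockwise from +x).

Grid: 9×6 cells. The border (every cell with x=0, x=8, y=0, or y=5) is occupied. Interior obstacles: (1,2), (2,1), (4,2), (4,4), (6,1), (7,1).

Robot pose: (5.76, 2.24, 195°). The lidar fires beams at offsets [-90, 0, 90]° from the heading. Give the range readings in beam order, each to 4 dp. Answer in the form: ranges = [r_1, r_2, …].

ranges = [2.8574, 0.7868, 0.9273]

beam 1: φ=-90°, α=105°
  cosα=-0.2588 sinα=0.9659 | (5,2) | tMaxX 2.9364 tMaxY 0.7868 | tΔX 3.8637 tΔY 1.0353
    t=0.7868 [y] (5,3)
    t=1.8221 [y] (5,4)
    t=2.8574 [y] (5,5) — stop
  → r_1 = 2.8574
beam 2: φ=0°, α=195°
  cosα=-0.9659 sinα=-0.2588 | (5,2) | tMaxX 0.7868 tMaxY 0.9273 | tΔX 1.0353 tΔY 3.8637
    t=0.7868 [x] (4,2) — stop
  → r_2 = 0.7868
beam 3: φ=90°, α=285°
  cosα=0.2588 sinα=-0.9659 | (5,2) | tMaxX 0.9273 tMaxY 0.2485 | tΔX 3.8637 tΔY 1.0353
    t=0.2485 [y] (5,1)
    t=0.9273 [x] (6,1) — stop
  → r_3 = 0.9273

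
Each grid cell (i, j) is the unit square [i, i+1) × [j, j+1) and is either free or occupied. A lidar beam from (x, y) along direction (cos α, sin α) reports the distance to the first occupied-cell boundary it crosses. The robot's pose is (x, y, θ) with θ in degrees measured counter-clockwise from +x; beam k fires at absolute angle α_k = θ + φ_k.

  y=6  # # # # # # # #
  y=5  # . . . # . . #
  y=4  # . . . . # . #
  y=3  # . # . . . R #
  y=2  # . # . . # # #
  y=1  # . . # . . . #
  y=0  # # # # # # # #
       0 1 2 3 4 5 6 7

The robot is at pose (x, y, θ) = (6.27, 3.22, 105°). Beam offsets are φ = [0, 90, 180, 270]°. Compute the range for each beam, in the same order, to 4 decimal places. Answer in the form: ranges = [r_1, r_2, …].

ranges = [1.0432, 0.8500, 0.2278, 0.7558]

beam 1: φ=0°, α=105°
  direction (-0.2588, 0.9659); cell (6,3); t to first gridline: x 1.0432, y 0.8075 (then +3.8637 / +1.0353)
    (6,4) via y @ 0.8075
    (5,4) via x @ 1.0432  # hit
  → r_1 = 1.0432
beam 2: φ=90°, α=195°
  direction (-0.9659, -0.2588); cell (6,3); t to first gridline: x 0.2795, y 0.8500 (then +1.0353 / +3.8637)
    (5,3) via x @ 0.2795
    (5,2) via y @ 0.8500  # hit
  → r_2 = 0.8500
beam 3: φ=180°, α=285°
  direction (0.2588, -0.9659); cell (6,3); t to first gridline: x 2.8205, y 0.2278 (then +3.8637 / +1.0353)
    (6,2) via y @ 0.2278  # hit
  → r_3 = 0.2278
beam 4: φ=270°, α=15°
  direction (0.9659, 0.2588); cell (6,3); t to first gridline: x 0.7558, y 3.0137 (then +1.0353 / +3.8637)
    (7,3) via x @ 0.7558  # hit
  → r_4 = 0.7558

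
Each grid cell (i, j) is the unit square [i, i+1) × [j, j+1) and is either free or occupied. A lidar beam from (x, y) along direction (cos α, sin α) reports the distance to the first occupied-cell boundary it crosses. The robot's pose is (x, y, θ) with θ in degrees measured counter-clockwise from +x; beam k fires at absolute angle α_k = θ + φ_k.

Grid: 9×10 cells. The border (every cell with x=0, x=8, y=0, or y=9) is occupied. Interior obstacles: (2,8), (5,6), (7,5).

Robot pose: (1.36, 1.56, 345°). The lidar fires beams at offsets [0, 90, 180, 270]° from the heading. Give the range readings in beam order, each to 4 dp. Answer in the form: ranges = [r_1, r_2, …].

beam 1: φ=0°, α=345°
  cosα=0.9659 sinα=-0.2588 | (1,1) | tMaxX 0.6626 tMaxY 2.1637 | tΔX 1.0353 tΔY 3.8637
    t=0.6626 [x] (2,1)
    t=1.6979 [x] (3,1)
    t=2.1637 [y] (3,0) — stop
  → r_1 = 2.1637
beam 2: φ=90°, α=75°
  cosα=0.2588 sinα=0.9659 | (1,1) | tMaxX 2.4728 tMaxY 0.4555 | tΔX 3.8637 tΔY 1.0353
    t=0.4555 [y] (1,2)
    t=1.4908 [y] (1,3)
    t=2.4728 [x] (2,3)
    t=2.5261 [y] (2,4)
    t=3.5614 [y] (2,5)
    t=4.5966 [y] (2,6)
    t=5.6319 [y] (2,7)
    t=6.3365 [x] (3,7)
    t=6.6672 [y] (3,8)
    t=7.7025 [y] (3,9) — stop
  → r_2 = 7.7025
beam 3: φ=180°, α=165°
  cosα=-0.9659 sinα=0.2588 | (1,1) | tMaxX 0.3727 tMaxY 1.7000 | tΔX 1.0353 tΔY 3.8637
    t=0.3727 [x] (0,1) — stop
  → r_3 = 0.3727
beam 4: φ=270°, α=255°
  cosα=-0.2588 sinα=-0.9659 | (1,1) | tMaxX 1.3909 tMaxY 0.5798 | tΔX 3.8637 tΔY 1.0353
    t=0.5798 [y] (1,0) — stop
  → r_4 = 0.5798

ranges = [2.1637, 7.7025, 0.3727, 0.5798]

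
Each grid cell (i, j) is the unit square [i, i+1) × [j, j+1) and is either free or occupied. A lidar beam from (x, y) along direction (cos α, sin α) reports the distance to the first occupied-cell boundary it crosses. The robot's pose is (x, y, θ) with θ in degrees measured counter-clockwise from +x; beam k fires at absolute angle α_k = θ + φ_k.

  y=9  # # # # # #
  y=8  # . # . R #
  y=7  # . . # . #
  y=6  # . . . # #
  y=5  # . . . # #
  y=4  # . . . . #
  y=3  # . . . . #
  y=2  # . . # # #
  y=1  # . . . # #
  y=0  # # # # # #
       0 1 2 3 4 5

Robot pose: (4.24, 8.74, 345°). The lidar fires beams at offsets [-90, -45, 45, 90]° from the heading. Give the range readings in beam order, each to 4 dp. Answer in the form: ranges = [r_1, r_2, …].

beam 1: φ=-90°, α=255°
  dir = (cos 255°, sin 255°) = (-0.2588, -0.9659); from cell (4,8)
  next x-line at t=0.9273, next y-line at t=0.7661; Δt_x=3.8637, Δt_y=1.0353
    y: enter (4,7) at t=0.7661
    x: enter (3,7) at t=0.9273 ← occupied
  → r_1 = 0.9273
beam 2: φ=-45°, α=300°
  dir = (cos 300°, sin 300°) = (0.5000, -0.8660); from cell (4,8)
  next x-line at t=1.5200, next y-line at t=0.8545; Δt_x=2.0000, Δt_y=1.1547
    y: enter (4,7) at t=0.8545
    x: enter (5,7) at t=1.5200 ← occupied
  → r_2 = 1.5200
beam 3: φ=45°, α=30°
  dir = (cos 30°, sin 30°) = (0.8660, 0.5000); from cell (4,8)
  next x-line at t=0.8776, next y-line at t=0.5200; Δt_x=1.1547, Δt_y=2.0000
    y: enter (4,9) at t=0.5200 ← occupied
  → r_3 = 0.5200
beam 4: φ=90°, α=75°
  dir = (cos 75°, sin 75°) = (0.2588, 0.9659); from cell (4,8)
  next x-line at t=2.9364, next y-line at t=0.2692; Δt_x=3.8637, Δt_y=1.0353
    y: enter (4,9) at t=0.2692 ← occupied
  → r_4 = 0.2692

ranges = [0.9273, 1.5200, 0.5200, 0.2692]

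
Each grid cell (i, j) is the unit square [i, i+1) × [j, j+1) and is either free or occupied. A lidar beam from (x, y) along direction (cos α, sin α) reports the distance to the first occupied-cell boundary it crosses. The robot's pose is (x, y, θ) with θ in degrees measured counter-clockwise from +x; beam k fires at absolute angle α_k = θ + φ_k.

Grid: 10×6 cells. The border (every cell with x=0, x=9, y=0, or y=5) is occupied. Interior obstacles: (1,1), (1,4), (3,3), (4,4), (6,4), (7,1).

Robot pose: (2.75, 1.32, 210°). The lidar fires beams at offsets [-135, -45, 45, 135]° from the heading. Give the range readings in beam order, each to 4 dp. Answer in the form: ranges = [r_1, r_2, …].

ranges = [1.7393, 0.7765, 0.3313, 1.2364]

beam 1: φ=-135°, α=75°
  direction (0.2588, 0.9659); cell (2,1); t to first gridline: x 0.9659, y 0.7040 (then +3.8637 / +1.0353)
    (2,2) via y @ 0.7040
    (3,2) via x @ 0.9659
    (3,3) via y @ 1.7393  # hit
  → r_1 = 1.7393
beam 2: φ=-45°, α=165°
  direction (-0.9659, 0.2588); cell (2,1); t to first gridline: x 0.7765, y 2.6273 (then +1.0353 / +3.8637)
    (1,1) via x @ 0.7765  # hit
  → r_2 = 0.7765
beam 3: φ=45°, α=255°
  direction (-0.2588, -0.9659); cell (2,1); t to first gridline: x 2.8978, y 0.3313 (then +3.8637 / +1.0353)
    (2,0) via y @ 0.3313  # hit
  → r_3 = 0.3313
beam 4: φ=135°, α=345°
  direction (0.9659, -0.2588); cell (2,1); t to first gridline: x 0.2588, y 1.2364 (then +1.0353 / +3.8637)
    (3,1) via x @ 0.2588
    (3,0) via y @ 1.2364  # hit
  → r_4 = 1.2364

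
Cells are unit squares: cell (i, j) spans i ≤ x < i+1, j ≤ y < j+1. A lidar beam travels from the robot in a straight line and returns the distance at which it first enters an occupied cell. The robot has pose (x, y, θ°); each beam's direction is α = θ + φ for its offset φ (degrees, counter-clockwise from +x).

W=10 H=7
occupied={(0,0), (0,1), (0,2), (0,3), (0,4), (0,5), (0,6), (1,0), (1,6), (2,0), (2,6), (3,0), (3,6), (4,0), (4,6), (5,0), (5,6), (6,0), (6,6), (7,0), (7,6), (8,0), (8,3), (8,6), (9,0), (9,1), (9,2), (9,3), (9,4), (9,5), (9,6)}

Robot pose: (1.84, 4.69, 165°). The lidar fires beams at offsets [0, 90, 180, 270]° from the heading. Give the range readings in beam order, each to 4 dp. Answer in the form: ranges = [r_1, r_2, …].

beam 1: φ=0°, α=165°
  cosα=-0.9659 sinα=0.2588 | (1,4) | tMaxX 0.8696 tMaxY 1.1977 | tΔX 1.0353 tΔY 3.8637
    t=0.8696 [x] (0,4) — stop
  → r_1 = 0.8696
beam 2: φ=90°, α=255°
  cosα=-0.2588 sinα=-0.9659 | (1,4) | tMaxX 3.2455 tMaxY 0.7143 | tΔX 3.8637 tΔY 1.0353
    t=0.7143 [y] (1,3)
    t=1.7496 [y] (1,2)
    t=2.7849 [y] (1,1)
    t=3.2455 [x] (0,1) — stop
  → r_2 = 3.2455
beam 3: φ=180°, α=345°
  cosα=0.9659 sinα=-0.2588 | (1,4) | tMaxX 0.1656 tMaxY 2.6660 | tΔX 1.0353 tΔY 3.8637
    t=0.1656 [x] (2,4)
    t=1.2009 [x] (3,4)
    t=2.2362 [x] (4,4)
    t=2.6660 [y] (4,3)
    t=3.2715 [x] (5,3)
    t=4.3067 [x] (6,3)
    t=5.3420 [x] (7,3)
    t=6.3773 [x] (8,3) — stop
  → r_3 = 6.3773
beam 4: φ=270°, α=75°
  cosα=0.2588 sinα=0.9659 | (1,4) | tMaxX 0.6182 tMaxY 0.3209 | tΔX 3.8637 tΔY 1.0353
    t=0.3209 [y] (1,5)
    t=0.6182 [x] (2,5)
    t=1.3562 [y] (2,6) — stop
  → r_4 = 1.3562

ranges = [0.8696, 3.2455, 6.3773, 1.3562]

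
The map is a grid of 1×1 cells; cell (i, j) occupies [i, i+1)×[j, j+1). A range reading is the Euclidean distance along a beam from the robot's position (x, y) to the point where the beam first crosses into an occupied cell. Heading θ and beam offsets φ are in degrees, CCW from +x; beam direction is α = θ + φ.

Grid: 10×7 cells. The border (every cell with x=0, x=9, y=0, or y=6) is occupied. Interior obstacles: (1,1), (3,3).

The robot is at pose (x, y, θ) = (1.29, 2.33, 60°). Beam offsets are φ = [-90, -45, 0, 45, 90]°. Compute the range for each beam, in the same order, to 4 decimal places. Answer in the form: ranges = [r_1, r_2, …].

beam 1: φ=-90°, α=330°
  direction (0.8660, -0.5000); cell (1,2); t to first gridline: x 0.8198, y 0.6600 (then +1.1547 / +2.0000)
    (1,1) via y @ 0.6600  # hit
  → r_1 = 0.6600
beam 2: φ=-45°, α=15°
  direction (0.9659, 0.2588); cell (1,2); t to first gridline: x 0.7350, y 2.5887 (then +1.0353 / +3.8637)
    (2,2) via x @ 0.7350
    (3,2) via x @ 1.7703
    (3,3) via y @ 2.5887  # hit
  → r_2 = 2.5887
beam 3: φ=0°, α=60°
  direction (0.5000, 0.8660); cell (1,2); t to first gridline: x 1.4200, y 0.7736 (then +2.0000 / +1.1547)
    (1,3) via y @ 0.7736
    (2,3) via x @ 1.4200
    (2,4) via y @ 1.9283
    (2,5) via y @ 3.0831
    (3,5) via x @ 3.4200
    (3,6) via y @ 4.2378  # hit
  → r_3 = 4.2378
beam 4: φ=45°, α=105°
  direction (-0.2588, 0.9659); cell (1,2); t to first gridline: x 1.1205, y 0.6936 (then +3.8637 / +1.0353)
    (1,3) via y @ 0.6936
    (0,3) via x @ 1.1205  # hit
  → r_4 = 1.1205
beam 5: φ=90°, α=150°
  direction (-0.8660, 0.5000); cell (1,2); t to first gridline: x 0.3349, y 1.3400 (then +1.1547 / +2.0000)
    (0,2) via x @ 0.3349  # hit
  → r_5 = 0.3349

ranges = [0.6600, 2.5887, 4.2378, 1.1205, 0.3349]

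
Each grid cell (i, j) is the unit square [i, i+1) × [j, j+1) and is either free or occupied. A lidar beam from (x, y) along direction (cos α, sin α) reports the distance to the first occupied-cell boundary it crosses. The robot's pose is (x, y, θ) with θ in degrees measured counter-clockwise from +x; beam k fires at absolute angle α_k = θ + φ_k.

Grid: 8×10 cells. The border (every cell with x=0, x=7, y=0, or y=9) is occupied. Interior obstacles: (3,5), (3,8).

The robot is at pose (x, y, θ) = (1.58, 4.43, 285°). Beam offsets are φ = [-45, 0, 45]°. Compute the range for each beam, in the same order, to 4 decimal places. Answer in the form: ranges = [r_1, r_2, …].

beam 1: φ=-45°, α=240°
  dir = (cos 240°, sin 240°) = (-0.5000, -0.8660); from cell (1,4)
  next x-line at t=1.1600, next y-line at t=0.4965; Δt_x=2.0000, Δt_y=1.1547
    y: enter (1,3) at t=0.4965
    x: enter (0,3) at t=1.1600 ← occupied
  → r_1 = 1.1600
beam 2: φ=0°, α=285°
  dir = (cos 285°, sin 285°) = (0.2588, -0.9659); from cell (1,4)
  next x-line at t=1.6228, next y-line at t=0.4452; Δt_x=3.8637, Δt_y=1.0353
    y: enter (1,3) at t=0.4452
    y: enter (1,2) at t=1.4804
    x: enter (2,2) at t=1.6228
    y: enter (2,1) at t=2.5157
    y: enter (2,0) at t=3.5510 ← occupied
  → r_2 = 3.5510
beam 3: φ=45°, α=330°
  dir = (cos 330°, sin 330°) = (0.8660, -0.5000); from cell (1,4)
  next x-line at t=0.4850, next y-line at t=0.8600; Δt_x=1.1547, Δt_y=2.0000
    x: enter (2,4) at t=0.4850
    y: enter (2,3) at t=0.8600
    x: enter (3,3) at t=1.6397
    x: enter (4,3) at t=2.7944
    y: enter (4,2) at t=2.8600
    x: enter (5,2) at t=3.9491
    y: enter (5,1) at t=4.8600
    x: enter (6,1) at t=5.1038
    x: enter (7,1) at t=6.2585 ← occupied
  → r_3 = 6.2585

ranges = [1.1600, 3.5510, 6.2585]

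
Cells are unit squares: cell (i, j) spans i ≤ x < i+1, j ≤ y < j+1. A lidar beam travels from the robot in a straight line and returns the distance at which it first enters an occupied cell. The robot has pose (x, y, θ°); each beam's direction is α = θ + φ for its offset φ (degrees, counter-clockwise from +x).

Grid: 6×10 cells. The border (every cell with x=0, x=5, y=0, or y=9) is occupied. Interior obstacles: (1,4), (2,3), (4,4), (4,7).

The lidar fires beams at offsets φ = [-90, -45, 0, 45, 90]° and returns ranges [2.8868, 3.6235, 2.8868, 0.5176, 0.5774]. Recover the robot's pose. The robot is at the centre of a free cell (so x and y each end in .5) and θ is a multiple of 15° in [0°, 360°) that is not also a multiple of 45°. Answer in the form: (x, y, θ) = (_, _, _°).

Enumerate (i+0.5, j+0.5, θ) over the 28 free cells and 16 admissible headings. For each, cast all 5 beams and compare to the given ranges.
  (4.5, 6.5, 105°): beam 1 = 0.5176 ≠ 2.8868 ✗
  (2.5, 1.5, 300°): beam 1 = 1.0000 ≠ 2.8868 ✗
  (3.5, 2.5, 330°): beam 1 = 1.7321 ≠ 2.8868 ✗
  (2.5, 1.5, 195°): beam 1 = 1.5529 ≠ 2.8868 ✗
  …
  (3.5, 7.5, 300°): r_1=2.8868, r_2=3.6235, r_3=2.8868, r_4=0.5176, r_5=0.5774 — all match ✓
Unique over the lattice → pose = (3.5, 7.5, 300°).

(x, y, θ) = (3.5, 7.5, 300°)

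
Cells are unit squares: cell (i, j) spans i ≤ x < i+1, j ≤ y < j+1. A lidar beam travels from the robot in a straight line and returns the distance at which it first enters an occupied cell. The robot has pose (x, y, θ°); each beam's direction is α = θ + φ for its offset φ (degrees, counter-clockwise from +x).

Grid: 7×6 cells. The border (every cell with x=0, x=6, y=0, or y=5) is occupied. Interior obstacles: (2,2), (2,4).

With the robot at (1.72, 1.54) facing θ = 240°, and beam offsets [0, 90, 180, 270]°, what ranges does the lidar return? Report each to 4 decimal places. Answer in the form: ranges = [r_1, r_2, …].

ranges = [0.6235, 1.0800, 0.5600, 0.8314]

beam 1: φ=0°, α=240°
  dir = (cos 240°, sin 240°) = (-0.5000, -0.8660); from cell (1,1)
  next x-line at t=1.4400, next y-line at t=0.6235; Δt_x=2.0000, Δt_y=1.1547
    y: enter (1,0) at t=0.6235 ← occupied
  → r_1 = 0.6235
beam 2: φ=90°, α=330°
  dir = (cos 330°, sin 330°) = (0.8660, -0.5000); from cell (1,1)
  next x-line at t=0.3233, next y-line at t=1.0800; Δt_x=1.1547, Δt_y=2.0000
    x: enter (2,1) at t=0.3233
    y: enter (2,0) at t=1.0800 ← occupied
  → r_2 = 1.0800
beam 3: φ=180°, α=60°
  dir = (cos 60°, sin 60°) = (0.5000, 0.8660); from cell (1,1)
  next x-line at t=0.5600, next y-line at t=0.5312; Δt_x=2.0000, Δt_y=1.1547
    y: enter (1,2) at t=0.5312
    x: enter (2,2) at t=0.5600 ← occupied
  → r_3 = 0.5600
beam 4: φ=270°, α=150°
  dir = (cos 150°, sin 150°) = (-0.8660, 0.5000); from cell (1,1)
  next x-line at t=0.8314, next y-line at t=0.9200; Δt_x=1.1547, Δt_y=2.0000
    x: enter (0,1) at t=0.8314 ← occupied
  → r_4 = 0.8314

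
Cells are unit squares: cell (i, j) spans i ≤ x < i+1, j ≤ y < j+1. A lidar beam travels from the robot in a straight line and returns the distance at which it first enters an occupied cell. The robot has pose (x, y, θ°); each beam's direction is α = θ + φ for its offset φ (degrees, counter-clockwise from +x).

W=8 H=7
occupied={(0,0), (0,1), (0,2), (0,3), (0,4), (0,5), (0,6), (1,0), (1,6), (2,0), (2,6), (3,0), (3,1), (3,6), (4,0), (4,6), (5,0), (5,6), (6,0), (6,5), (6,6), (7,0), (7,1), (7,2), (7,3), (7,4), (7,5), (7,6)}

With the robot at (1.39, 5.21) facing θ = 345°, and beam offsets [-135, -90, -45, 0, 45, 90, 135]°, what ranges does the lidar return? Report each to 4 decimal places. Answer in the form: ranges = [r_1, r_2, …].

beam 1: φ=-135°, α=210°
  dir = (cos 210°, sin 210°) = (-0.8660, -0.5000); from cell (1,5)
  next x-line at t=0.4503, next y-line at t=0.4200; Δt_x=1.1547, Δt_y=2.0000
    y: enter (1,4) at t=0.4200
    x: enter (0,4) at t=0.4503 ← occupied
  → r_1 = 0.4503
beam 2: φ=-90°, α=255°
  dir = (cos 255°, sin 255°) = (-0.2588, -0.9659); from cell (1,5)
  next x-line at t=1.5068, next y-line at t=0.2174; Δt_x=3.8637, Δt_y=1.0353
    y: enter (1,4) at t=0.2174
    y: enter (1,3) at t=1.2527
    x: enter (0,3) at t=1.5068 ← occupied
  → r_2 = 1.5068
beam 3: φ=-45°, α=300°
  dir = (cos 300°, sin 300°) = (0.5000, -0.8660); from cell (1,5)
  next x-line at t=1.2200, next y-line at t=0.2425; Δt_x=2.0000, Δt_y=1.1547
    y: enter (1,4) at t=0.2425
    x: enter (2,4) at t=1.2200
    y: enter (2,3) at t=1.3972
    y: enter (2,2) at t=2.5519
    x: enter (3,2) at t=3.2200
    y: enter (3,1) at t=3.7066 ← occupied
  → r_3 = 3.7066
beam 4: φ=0°, α=345°
  dir = (cos 345°, sin 345°) = (0.9659, -0.2588); from cell (1,5)
  next x-line at t=0.6315, next y-line at t=0.8114; Δt_x=1.0353, Δt_y=3.8637
    x: enter (2,5) at t=0.6315
    y: enter (2,4) at t=0.8114
    x: enter (3,4) at t=1.6668
    x: enter (4,4) at t=2.7021
    x: enter (5,4) at t=3.7373
    y: enter (5,3) at t=4.6751
    x: enter (6,3) at t=4.7726
    x: enter (7,3) at t=5.8079 ← occupied
  → r_4 = 5.8079
beam 5: φ=45°, α=30°
  dir = (cos 30°, sin 30°) = (0.8660, 0.5000); from cell (1,5)
  next x-line at t=0.7044, next y-line at t=1.5800; Δt_x=1.1547, Δt_y=2.0000
    x: enter (2,5) at t=0.7044
    y: enter (2,6) at t=1.5800 ← occupied
  → r_5 = 1.5800
beam 6: φ=90°, α=75°
  dir = (cos 75°, sin 75°) = (0.2588, 0.9659); from cell (1,5)
  next x-line at t=2.3569, next y-line at t=0.8179; Δt_x=3.8637, Δt_y=1.0353
    y: enter (1,6) at t=0.8179 ← occupied
  → r_6 = 0.8179
beam 7: φ=135°, α=120°
  dir = (cos 120°, sin 120°) = (-0.5000, 0.8660); from cell (1,5)
  next x-line at t=0.7800, next y-line at t=0.9122; Δt_x=2.0000, Δt_y=1.1547
    x: enter (0,5) at t=0.7800 ← occupied
  → r_7 = 0.7800

ranges = [0.4503, 1.5068, 3.7066, 5.8079, 1.5800, 0.8179, 0.7800]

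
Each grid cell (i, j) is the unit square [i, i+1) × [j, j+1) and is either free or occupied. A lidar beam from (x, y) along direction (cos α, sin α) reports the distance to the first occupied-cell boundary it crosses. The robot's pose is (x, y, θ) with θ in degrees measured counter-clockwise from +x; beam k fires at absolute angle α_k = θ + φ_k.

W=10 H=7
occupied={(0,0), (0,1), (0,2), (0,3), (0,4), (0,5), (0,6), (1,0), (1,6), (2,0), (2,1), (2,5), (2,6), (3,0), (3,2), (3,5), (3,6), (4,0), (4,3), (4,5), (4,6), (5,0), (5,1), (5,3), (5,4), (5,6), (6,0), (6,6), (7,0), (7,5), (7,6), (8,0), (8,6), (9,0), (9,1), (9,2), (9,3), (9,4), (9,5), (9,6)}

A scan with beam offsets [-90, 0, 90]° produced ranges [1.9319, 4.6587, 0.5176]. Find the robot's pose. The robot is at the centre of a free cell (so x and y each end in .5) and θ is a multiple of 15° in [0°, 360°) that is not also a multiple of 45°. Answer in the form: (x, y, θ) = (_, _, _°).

The pose lattice has 30·16 = 480 candidates. Test each by forward raycasting.
  (3.5, 4.5, 195°): beam 1 = 0.5176 ≠ 1.9319 ✗
  (3.5, 4.5, 60°): beam 1 = 1.0000 ≠ 1.9319 ✗
  (6.5, 2.5, 165°): beam 1 = 2.5882 ≠ 1.9319 ✗
  (6.5, 1.5, 195°): beam 2 = 0.5176 ≠ 4.6587 ✗
  (5.5, 5.5, 285°): beam 1 = 0.5176 ≠ 1.9319 ✗
  …
  (8.5, 1.5, 165°): r_1=1.9319, r_2=4.6587, r_3=0.5176 — all match ✓
Only this pose fits every beam.

(x, y, θ) = (8.5, 1.5, 165°)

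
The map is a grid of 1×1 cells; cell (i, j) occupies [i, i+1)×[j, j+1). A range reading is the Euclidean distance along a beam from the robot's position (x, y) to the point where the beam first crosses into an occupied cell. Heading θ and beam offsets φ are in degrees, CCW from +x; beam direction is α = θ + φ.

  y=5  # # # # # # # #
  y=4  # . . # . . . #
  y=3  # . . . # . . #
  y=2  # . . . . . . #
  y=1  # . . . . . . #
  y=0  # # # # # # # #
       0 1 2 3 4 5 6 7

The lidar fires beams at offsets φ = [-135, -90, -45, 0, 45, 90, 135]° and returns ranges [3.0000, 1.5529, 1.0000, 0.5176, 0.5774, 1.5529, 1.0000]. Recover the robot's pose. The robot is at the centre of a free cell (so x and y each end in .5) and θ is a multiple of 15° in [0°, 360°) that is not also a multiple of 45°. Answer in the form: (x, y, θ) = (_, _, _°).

Candidates: 22 free-cell centres × 16 headings = 352 poses. Raycast each; keep the one whose scan matches to 4 dp.
  (4.5, 4.5, 60°): beam 1 = 0.5176 ≠ 3.0000 ✗
  (1.5, 4.5, 105°): beam 1 = 2.8868 ≠ 3.0000 ✗
  (4.5, 4.5, 210°): beam 1 = 0.5176 ≠ 3.0000 ✗
  (4.5, 4.5, 195°): beam 1 = 0.5774 ≠ 3.0000 ✗
  (5.5, 1.5, 60°): beam 1 = 0.5176 ≠ 3.0000 ✗
  …
  (5.5, 4.5, 75°): r_1=3.0000, r_2=1.5529, r_3=1.0000, r_4=0.5176, r_5=0.5774, r_6=1.5529, r_7=1.0000 — all match ✓
No second candidate reproduces the full scan.

(x, y, θ) = (5.5, 4.5, 75°)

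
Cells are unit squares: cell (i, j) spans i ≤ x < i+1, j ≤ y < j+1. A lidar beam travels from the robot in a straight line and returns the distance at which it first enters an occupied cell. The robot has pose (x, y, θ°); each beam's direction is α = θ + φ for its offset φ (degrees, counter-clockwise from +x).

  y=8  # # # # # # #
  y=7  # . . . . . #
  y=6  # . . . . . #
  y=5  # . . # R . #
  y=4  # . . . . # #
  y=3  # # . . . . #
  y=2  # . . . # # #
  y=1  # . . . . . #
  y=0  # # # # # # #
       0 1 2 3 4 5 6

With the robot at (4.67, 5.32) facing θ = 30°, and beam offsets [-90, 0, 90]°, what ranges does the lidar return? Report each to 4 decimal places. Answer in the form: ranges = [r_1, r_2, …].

beam 1: φ=-90°, α=300°
  dir = (cos 300°, sin 300°) = (0.5000, -0.8660); from cell (4,5)
  next x-line at t=0.6600, next y-line at t=0.3695; Δt_x=2.0000, Δt_y=1.1547
    y: enter (4,4) at t=0.3695
    x: enter (5,4) at t=0.6600 ← occupied
  → r_1 = 0.6600
beam 2: φ=0°, α=30°
  dir = (cos 30°, sin 30°) = (0.8660, 0.5000); from cell (4,5)
  next x-line at t=0.3811, next y-line at t=1.3600; Δt_x=1.1547, Δt_y=2.0000
    x: enter (5,5) at t=0.3811
    y: enter (5,6) at t=1.3600
    x: enter (6,6) at t=1.5358 ← occupied
  → r_2 = 1.5358
beam 3: φ=90°, α=120°
  dir = (cos 120°, sin 120°) = (-0.5000, 0.8660); from cell (4,5)
  next x-line at t=1.3400, next y-line at t=0.7852; Δt_x=2.0000, Δt_y=1.1547
    y: enter (4,6) at t=0.7852
    x: enter (3,6) at t=1.3400
    y: enter (3,7) at t=1.9399
    y: enter (3,8) at t=3.0946 ← occupied
  → r_3 = 3.0946

ranges = [0.6600, 1.5358, 3.0946]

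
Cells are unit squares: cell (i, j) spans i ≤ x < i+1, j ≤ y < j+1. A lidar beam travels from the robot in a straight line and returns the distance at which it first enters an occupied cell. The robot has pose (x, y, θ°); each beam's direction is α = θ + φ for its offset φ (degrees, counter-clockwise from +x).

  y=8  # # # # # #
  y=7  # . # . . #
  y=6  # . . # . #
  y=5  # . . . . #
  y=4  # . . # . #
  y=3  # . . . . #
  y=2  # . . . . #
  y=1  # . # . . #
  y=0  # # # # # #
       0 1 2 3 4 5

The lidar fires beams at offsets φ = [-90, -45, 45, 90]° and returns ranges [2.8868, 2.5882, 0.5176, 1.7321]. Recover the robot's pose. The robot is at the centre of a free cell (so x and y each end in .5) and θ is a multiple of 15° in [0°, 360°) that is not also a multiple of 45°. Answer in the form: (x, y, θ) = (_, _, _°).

(x, y, θ) = (3.5, 5.5, 240°)

Candidates: 24 free-cell centres × 16 headings = 384 poses. Raycast each; keep the one whose scan matches to 4 dp.
  (4.5, 3.5, 210°): beam 1 = 1.0000 ≠ 2.8868 ✗
  (2.5, 2.5, 210°): beam 1 = 3.0000 ≠ 2.8868 ✗
  (4.5, 6.5, 240°): beam 1 = 0.5774 ≠ 2.8868 ✗
  (3.5, 2.5, 330°): beam 1 = 1.0000 ≠ 2.8868 ✗
  …
  (3.5, 5.5, 240°): r_1=2.8868, r_2=2.5882, r_3=0.5176, r_4=1.7321 — all match ✓
Unique over the lattice → pose = (3.5, 5.5, 240°).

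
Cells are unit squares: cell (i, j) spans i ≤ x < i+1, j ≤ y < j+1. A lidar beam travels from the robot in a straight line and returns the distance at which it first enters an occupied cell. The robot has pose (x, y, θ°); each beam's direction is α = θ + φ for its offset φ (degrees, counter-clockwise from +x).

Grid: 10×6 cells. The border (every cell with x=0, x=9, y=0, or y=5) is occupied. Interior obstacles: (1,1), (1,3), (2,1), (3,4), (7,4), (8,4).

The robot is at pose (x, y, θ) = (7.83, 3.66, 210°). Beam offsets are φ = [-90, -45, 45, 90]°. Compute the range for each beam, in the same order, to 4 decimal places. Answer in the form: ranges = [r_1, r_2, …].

beam 1: φ=-90°, α=120°
  direction (-0.5000, 0.8660); cell (7,3); t to first gridline: x 1.6600, y 0.3926 (then +2.0000 / +1.1547)
    (7,4) via y @ 0.3926  # hit
  → r_1 = 0.3926
beam 2: φ=-45°, α=165°
  direction (-0.9659, 0.2588); cell (7,3); t to first gridline: x 0.8593, y 1.3137 (then +1.0353 / +3.8637)
    (6,3) via x @ 0.8593
    (6,4) via y @ 1.3137
    (5,4) via x @ 1.8946
    (4,4) via x @ 2.9298
    (3,4) via x @ 3.9651  # hit
  → r_2 = 3.9651
beam 3: φ=45°, α=255°
  direction (-0.2588, -0.9659); cell (7,3); t to first gridline: x 3.2069, y 0.6833 (then +3.8637 / +1.0353)
    (7,2) via y @ 0.6833
    (7,1) via y @ 1.7186
    (7,0) via y @ 2.7538  # hit
  → r_3 = 2.7538
beam 4: φ=90°, α=300°
  direction (0.5000, -0.8660); cell (7,3); t to first gridline: x 0.3400, y 0.7621 (then +2.0000 / +1.1547)
    (8,3) via x @ 0.3400
    (8,2) via y @ 0.7621
    (8,1) via y @ 1.9168
    (9,1) via x @ 2.3400  # hit
  → r_4 = 2.3400

ranges = [0.3926, 3.9651, 2.7538, 2.3400]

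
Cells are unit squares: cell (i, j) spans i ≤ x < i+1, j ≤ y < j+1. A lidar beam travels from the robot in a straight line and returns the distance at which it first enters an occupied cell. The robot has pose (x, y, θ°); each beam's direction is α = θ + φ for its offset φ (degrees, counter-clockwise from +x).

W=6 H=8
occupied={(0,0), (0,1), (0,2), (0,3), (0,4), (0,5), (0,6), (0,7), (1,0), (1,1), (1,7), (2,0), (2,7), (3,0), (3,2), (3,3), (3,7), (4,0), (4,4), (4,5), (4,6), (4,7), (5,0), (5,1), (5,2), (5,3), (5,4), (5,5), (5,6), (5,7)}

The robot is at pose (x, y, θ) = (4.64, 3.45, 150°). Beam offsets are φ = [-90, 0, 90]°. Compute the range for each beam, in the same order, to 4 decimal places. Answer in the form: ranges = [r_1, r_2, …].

beam 1: φ=-90°, α=60°
  dir = (cos 60°, sin 60°) = (0.5000, 0.8660); from cell (4,3)
  next x-line at t=0.7200, next y-line at t=0.6351; Δt_x=2.0000, Δt_y=1.1547
    y: enter (4,4) at t=0.6351 ← occupied
  → r_1 = 0.6351
beam 2: φ=0°, α=150°
  dir = (cos 150°, sin 150°) = (-0.8660, 0.5000); from cell (4,3)
  next x-line at t=0.7390, next y-line at t=1.1000; Δt_x=1.1547, Δt_y=2.0000
    x: enter (3,3) at t=0.7390 ← occupied
  → r_2 = 0.7390
beam 3: φ=90°, α=240°
  dir = (cos 240°, sin 240°) = (-0.5000, -0.8660); from cell (4,3)
  next x-line at t=1.2800, next y-line at t=0.5196; Δt_x=2.0000, Δt_y=1.1547
    y: enter (4,2) at t=0.5196
    x: enter (3,2) at t=1.2800 ← occupied
  → r_3 = 1.2800

ranges = [0.6351, 0.7390, 1.2800]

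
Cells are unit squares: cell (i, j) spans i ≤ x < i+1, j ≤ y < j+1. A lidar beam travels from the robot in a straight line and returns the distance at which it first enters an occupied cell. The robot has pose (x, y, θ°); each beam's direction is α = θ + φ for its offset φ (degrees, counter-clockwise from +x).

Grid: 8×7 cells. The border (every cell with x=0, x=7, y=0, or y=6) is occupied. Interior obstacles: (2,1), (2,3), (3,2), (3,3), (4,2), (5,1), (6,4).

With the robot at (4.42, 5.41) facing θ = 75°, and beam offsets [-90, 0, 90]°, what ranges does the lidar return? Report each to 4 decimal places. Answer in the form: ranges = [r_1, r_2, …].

ranges = [1.6357, 0.6108, 2.2796]

beam 1: φ=-90°, α=345°
  dir = (cos 345°, sin 345°) = (0.9659, -0.2588); from cell (4,5)
  next x-line at t=0.6005, next y-line at t=1.5841; Δt_x=1.0353, Δt_y=3.8637
    x: enter (5,5) at t=0.6005
    y: enter (5,4) at t=1.5841
    x: enter (6,4) at t=1.6357 ← occupied
  → r_1 = 1.6357
beam 2: φ=0°, α=75°
  dir = (cos 75°, sin 75°) = (0.2588, 0.9659); from cell (4,5)
  next x-line at t=2.2409, next y-line at t=0.6108; Δt_x=3.8637, Δt_y=1.0353
    y: enter (4,6) at t=0.6108 ← occupied
  → r_2 = 0.6108
beam 3: φ=90°, α=165°
  dir = (cos 165°, sin 165°) = (-0.9659, 0.2588); from cell (4,5)
  next x-line at t=0.4348, next y-line at t=2.2796; Δt_x=1.0353, Δt_y=3.8637
    x: enter (3,5) at t=0.4348
    x: enter (2,5) at t=1.4701
    y: enter (2,6) at t=2.2796 ← occupied
  → r_3 = 2.2796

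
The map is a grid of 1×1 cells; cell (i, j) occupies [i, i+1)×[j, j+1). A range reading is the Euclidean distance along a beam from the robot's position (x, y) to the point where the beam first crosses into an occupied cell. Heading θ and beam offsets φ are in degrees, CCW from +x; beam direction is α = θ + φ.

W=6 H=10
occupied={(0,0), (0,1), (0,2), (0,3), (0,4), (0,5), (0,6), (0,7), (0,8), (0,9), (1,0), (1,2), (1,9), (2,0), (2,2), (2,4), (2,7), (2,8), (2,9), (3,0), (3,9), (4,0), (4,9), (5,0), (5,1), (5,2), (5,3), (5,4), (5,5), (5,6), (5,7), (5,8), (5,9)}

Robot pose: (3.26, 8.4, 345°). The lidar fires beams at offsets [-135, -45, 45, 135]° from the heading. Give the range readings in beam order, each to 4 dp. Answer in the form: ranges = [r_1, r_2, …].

beam 1: φ=-135°, α=210°
  dir = (cos 210°, sin 210°) = (-0.8660, -0.5000); from cell (3,8)
  next x-line at t=0.3002, next y-line at t=0.8000; Δt_x=1.1547, Δt_y=2.0000
    x: enter (2,8) at t=0.3002 ← occupied
  → r_1 = 0.3002
beam 2: φ=-45°, α=300°
  dir = (cos 300°, sin 300°) = (0.5000, -0.8660); from cell (3,8)
  next x-line at t=1.4800, next y-line at t=0.4619; Δt_x=2.0000, Δt_y=1.1547
    y: enter (3,7) at t=0.4619
    x: enter (4,7) at t=1.4800
    y: enter (4,6) at t=1.6166
    y: enter (4,5) at t=2.7713
    x: enter (5,5) at t=3.4800 ← occupied
  → r_2 = 3.4800
beam 3: φ=45°, α=30°
  dir = (cos 30°, sin 30°) = (0.8660, 0.5000); from cell (3,8)
  next x-line at t=0.8545, next y-line at t=1.2000; Δt_x=1.1547, Δt_y=2.0000
    x: enter (4,8) at t=0.8545
    y: enter (4,9) at t=1.2000 ← occupied
  → r_3 = 1.2000
beam 4: φ=135°, α=120°
  dir = (cos 120°, sin 120°) = (-0.5000, 0.8660); from cell (3,8)
  next x-line at t=0.5200, next y-line at t=0.6928; Δt_x=2.0000, Δt_y=1.1547
    x: enter (2,8) at t=0.5200 ← occupied
  → r_4 = 0.5200

ranges = [0.3002, 3.4800, 1.2000, 0.5200]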